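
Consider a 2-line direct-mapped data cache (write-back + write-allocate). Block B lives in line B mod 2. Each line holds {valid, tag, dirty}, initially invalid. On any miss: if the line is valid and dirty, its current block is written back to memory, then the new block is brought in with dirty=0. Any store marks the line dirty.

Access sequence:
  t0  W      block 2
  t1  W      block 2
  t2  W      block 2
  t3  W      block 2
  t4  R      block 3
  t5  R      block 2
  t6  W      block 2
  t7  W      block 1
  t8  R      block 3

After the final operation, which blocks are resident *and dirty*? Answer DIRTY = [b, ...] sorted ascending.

DIRTY = [2]

0: W B2 → L0 miss [D]
1: W B2 → L0 hit [D]
2: W B2 → L0 hit [D]
3: W B2 → L0 hit [D]
4: R B3 → L1 miss [-]
5: R B2 → L0 hit [D]
6: W B2 → L0 hit [D]
7: W B1 → L1 miss [D]
8: R B3 → L1 miss wb→B1 [-]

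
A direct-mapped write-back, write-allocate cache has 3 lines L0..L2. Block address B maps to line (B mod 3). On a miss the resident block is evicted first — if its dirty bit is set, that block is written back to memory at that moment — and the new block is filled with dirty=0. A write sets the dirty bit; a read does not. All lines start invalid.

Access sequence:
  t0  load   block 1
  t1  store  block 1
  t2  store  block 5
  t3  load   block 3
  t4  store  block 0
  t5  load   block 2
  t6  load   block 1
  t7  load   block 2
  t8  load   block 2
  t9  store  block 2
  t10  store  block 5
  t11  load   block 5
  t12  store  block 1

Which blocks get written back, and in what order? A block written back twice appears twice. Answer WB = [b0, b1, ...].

0: R B1 → L1 miss [-]
1: W B1 → L1 hit [D]
2: W B5 → L2 miss [D]
3: R B3 → L0 miss [-]
4: W B0 → L0 miss [D]
5: R B2 → L2 miss wb→B5 [-]
6: R B1 → L1 hit [D]
7: R B2 → L2 hit [-]
8: R B2 → L2 hit [-]
9: W B2 → L2 hit [D]
10: W B5 → L2 miss wb→B2 [D]
11: R B5 → L2 hit [D]
12: W B1 → L1 hit [D]

WB = [5, 2]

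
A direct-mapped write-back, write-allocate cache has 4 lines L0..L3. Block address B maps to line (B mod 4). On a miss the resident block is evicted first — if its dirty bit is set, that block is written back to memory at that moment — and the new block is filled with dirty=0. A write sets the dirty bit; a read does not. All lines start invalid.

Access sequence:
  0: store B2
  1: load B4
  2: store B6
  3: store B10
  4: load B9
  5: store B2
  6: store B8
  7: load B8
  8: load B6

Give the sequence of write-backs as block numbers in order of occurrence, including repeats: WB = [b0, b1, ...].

WB = [2, 6, 10, 2]

0: W B2 → L2 miss [D]
1: R B4 → L0 miss [-]
2: W B6 → L2 miss wb→B2 [D]
3: W B10 → L2 miss wb→B6 [D]
4: R B9 → L1 miss [-]
5: W B2 → L2 miss wb→B10 [D]
6: W B8 → L0 miss [D]
7: R B8 → L0 hit [D]
8: R B6 → L2 miss wb→B2 [-]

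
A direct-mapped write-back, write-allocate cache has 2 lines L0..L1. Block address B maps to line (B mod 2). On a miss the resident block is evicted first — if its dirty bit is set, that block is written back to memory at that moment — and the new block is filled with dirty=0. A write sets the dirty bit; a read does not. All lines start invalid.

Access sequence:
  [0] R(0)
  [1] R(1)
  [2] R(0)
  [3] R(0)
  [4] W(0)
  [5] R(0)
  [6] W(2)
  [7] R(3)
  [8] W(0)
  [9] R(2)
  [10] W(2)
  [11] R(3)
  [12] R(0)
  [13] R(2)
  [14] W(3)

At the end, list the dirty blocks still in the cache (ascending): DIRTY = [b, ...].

DIRTY = [3]

0: R B0 -> L0 miss  d=-]
1: R B1 -> L1 miss  d=-]
2: R B0 -> L0 hit  d=-]
3: R B0 -> L0 hit  d=-]
4: W B0 -> L0 hit  d=D]
5: R B0 -> L0 hit  d=D]
6: W B2 -> L0 miss wb->B0  d=D]
7: R B3 -> L1 miss  d=-]
8: W B0 -> L0 miss wb->B2  d=D]
9: R B2 -> L0 miss wb->B0  d=-]
10: W B2 -> L0 hit  d=D]
11: R B3 -> L1 hit  d=-]
12: R B0 -> L0 miss wb->B2  d=-]
13: R B2 -> L0 miss  d=-]
14: W B3 -> L1 hit  d=D]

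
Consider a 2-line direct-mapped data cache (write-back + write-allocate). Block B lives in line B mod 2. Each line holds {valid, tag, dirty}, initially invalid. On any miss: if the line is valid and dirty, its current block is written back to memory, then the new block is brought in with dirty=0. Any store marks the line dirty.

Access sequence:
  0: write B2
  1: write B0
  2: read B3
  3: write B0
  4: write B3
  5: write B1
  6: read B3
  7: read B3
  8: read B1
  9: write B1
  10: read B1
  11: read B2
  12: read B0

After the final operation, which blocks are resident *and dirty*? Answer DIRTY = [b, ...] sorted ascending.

  0 | W B2 → L0 miss [D]
  1 | W B0 → L0 miss wb→B2 [D]
  2 | R B3 → L1 miss [-]
  3 | W B0 → L0 hit [D]
  4 | W B3 → L1 hit [D]
  5 | W B1 → L1 miss wb→B3 [D]
  6 | R B3 → L1 miss wb→B1 [-]
  7 | R B3 → L1 hit [-]
  8 | R B1 → L1 miss [-]
  9 | W B1 → L1 hit [D]
  10 | R B1 → L1 hit [D]
  11 | R B2 → L0 miss wb→B0 [-]
  12 | R B0 → L0 miss [-]

DIRTY = [1]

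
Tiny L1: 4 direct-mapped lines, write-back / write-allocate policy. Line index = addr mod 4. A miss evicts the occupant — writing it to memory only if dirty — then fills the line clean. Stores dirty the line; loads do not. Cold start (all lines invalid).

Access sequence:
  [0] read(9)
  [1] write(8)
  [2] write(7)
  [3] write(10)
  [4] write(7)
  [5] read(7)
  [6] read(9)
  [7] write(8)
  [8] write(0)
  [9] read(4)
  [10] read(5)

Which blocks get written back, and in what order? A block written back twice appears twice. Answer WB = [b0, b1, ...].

0: R B9 -> L1 miss  d=-]
1: W B8 -> L0 miss  d=D]
2: W B7 -> L3 miss  d=D]
3: W B10 -> L2 miss  d=D]
4: W B7 -> L3 hit  d=D]
5: R B7 -> L3 hit  d=D]
6: R B9 -> L1 hit  d=-]
7: W B8 -> L0 hit  d=D]
8: W B0 -> L0 miss wb->B8  d=D]
9: R B4 -> L0 miss wb->B0  d=-]
10: R B5 -> L1 miss  d=-]

WB = [8, 0]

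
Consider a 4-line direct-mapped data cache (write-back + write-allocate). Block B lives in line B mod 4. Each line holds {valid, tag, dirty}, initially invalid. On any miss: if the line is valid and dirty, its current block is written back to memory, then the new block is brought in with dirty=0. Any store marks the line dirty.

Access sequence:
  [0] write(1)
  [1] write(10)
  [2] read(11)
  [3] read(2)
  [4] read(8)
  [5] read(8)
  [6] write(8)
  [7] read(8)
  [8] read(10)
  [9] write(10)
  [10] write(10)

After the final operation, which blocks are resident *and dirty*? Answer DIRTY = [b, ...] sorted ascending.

0: W B1 → L1 miss [D]
1: W B10 → L2 miss [D]
2: R B11 → L3 miss [-]
3: R B2 → L2 miss wb→B10 [-]
4: R B8 → L0 miss [-]
5: R B8 → L0 hit [-]
6: W B8 → L0 hit [D]
7: R B8 → L0 hit [D]
8: R B10 → L2 miss [-]
9: W B10 → L2 hit [D]
10: W B10 → L2 hit [D]

DIRTY = [1, 8, 10]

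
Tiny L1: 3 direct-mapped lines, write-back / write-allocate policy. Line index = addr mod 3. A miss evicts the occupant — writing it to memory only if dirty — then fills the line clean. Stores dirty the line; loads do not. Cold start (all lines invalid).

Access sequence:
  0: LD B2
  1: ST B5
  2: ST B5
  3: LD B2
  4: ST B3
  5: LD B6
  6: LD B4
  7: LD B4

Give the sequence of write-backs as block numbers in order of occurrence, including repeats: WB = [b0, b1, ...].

  0 | R B2 → L2 miss [-]
  1 | W B5 → L2 miss [D]
  2 | W B5 → L2 hit [D]
  3 | R B2 → L2 miss wb→B5 [-]
  4 | W B3 → L0 miss [D]
  5 | R B6 → L0 miss wb→B3 [-]
  6 | R B4 → L1 miss [-]
  7 | R B4 → L1 hit [-]

WB = [5, 3]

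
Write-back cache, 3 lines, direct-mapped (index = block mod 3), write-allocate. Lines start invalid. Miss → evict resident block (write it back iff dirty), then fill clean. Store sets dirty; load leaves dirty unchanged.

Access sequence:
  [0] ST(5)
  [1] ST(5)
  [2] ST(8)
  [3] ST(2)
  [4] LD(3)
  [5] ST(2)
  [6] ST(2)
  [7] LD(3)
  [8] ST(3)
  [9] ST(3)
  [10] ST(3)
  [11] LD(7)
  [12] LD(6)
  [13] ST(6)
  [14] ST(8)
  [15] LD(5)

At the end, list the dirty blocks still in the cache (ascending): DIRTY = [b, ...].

0: W B5 -> L2 miss  d=D]
1: W B5 -> L2 hit  d=D]
2: W B8 -> L2 miss wb->B5  d=D]
3: W B2 -> L2 miss wb->B8  d=D]
4: R B3 -> L0 miss  d=-]
5: W B2 -> L2 hit  d=D]
6: W B2 -> L2 hit  d=D]
7: R B3 -> L0 hit  d=-]
8: W B3 -> L0 hit  d=D]
9: W B3 -> L0 hit  d=D]
10: W B3 -> L0 hit  d=D]
11: R B7 -> L1 miss  d=-]
12: R B6 -> L0 miss wb->B3  d=-]
13: W B6 -> L0 hit  d=D]
14: W B8 -> L2 miss wb->B2  d=D]
15: R B5 -> L2 miss wb->B8  d=-]

DIRTY = [6]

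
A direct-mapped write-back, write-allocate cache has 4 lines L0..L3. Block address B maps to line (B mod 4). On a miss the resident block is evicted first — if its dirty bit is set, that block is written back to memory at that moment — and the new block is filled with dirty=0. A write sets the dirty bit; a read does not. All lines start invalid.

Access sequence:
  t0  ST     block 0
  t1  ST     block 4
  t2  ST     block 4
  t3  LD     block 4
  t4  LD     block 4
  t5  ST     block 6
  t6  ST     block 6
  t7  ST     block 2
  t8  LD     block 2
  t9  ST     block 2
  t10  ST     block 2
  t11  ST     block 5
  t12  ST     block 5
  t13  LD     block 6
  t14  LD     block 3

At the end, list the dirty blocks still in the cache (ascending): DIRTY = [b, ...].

DIRTY = [4, 5]

0: W B0 -> L0 miss  d=D]
1: W B4 -> L0 miss wb->B0  d=D]
2: W B4 -> L0 hit  d=D]
3: R B4 -> L0 hit  d=D]
4: R B4 -> L0 hit  d=D]
5: W B6 -> L2 miss  d=D]
6: W B6 -> L2 hit  d=D]
7: W B2 -> L2 miss wb->B6  d=D]
8: R B2 -> L2 hit  d=D]
9: W B2 -> L2 hit  d=D]
10: W B2 -> L2 hit  d=D]
11: W B5 -> L1 miss  d=D]
12: W B5 -> L1 hit  d=D]
13: R B6 -> L2 miss wb->B2  d=-]
14: R B3 -> L3 miss  d=-]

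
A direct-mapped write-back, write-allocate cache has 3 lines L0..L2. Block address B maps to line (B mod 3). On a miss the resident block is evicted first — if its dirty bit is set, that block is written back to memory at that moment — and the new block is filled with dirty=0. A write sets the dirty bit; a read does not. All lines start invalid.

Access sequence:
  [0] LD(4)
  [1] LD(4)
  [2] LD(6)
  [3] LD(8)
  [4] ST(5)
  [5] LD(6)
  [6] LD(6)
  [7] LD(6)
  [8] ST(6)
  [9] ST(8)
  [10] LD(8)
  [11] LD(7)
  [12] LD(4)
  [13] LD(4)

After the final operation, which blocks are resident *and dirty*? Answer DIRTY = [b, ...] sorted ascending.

0: R B4 → L1 miss [-]
1: R B4 → L1 hit [-]
2: R B6 → L0 miss [-]
3: R B8 → L2 miss [-]
4: W B5 → L2 miss [D]
5: R B6 → L0 hit [-]
6: R B6 → L0 hit [-]
7: R B6 → L0 hit [-]
8: W B6 → L0 hit [D]
9: W B8 → L2 miss wb→B5 [D]
10: R B8 → L2 hit [D]
11: R B7 → L1 miss [-]
12: R B4 → L1 miss [-]
13: R B4 → L1 hit [-]

DIRTY = [6, 8]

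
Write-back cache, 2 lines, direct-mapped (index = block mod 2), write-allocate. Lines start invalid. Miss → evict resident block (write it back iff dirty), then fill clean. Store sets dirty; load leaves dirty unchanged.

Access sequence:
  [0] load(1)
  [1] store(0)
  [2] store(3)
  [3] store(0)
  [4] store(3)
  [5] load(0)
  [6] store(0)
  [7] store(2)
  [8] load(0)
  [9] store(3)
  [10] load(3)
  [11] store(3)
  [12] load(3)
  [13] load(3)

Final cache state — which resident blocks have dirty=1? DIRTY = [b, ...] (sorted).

DIRTY = [3]

0: R B1 -> L1 miss  d=-]
1: W B0 -> L0 miss  d=D]
2: W B3 -> L1 miss  d=D]
3: W B0 -> L0 hit  d=D]
4: W B3 -> L1 hit  d=D]
5: R B0 -> L0 hit  d=D]
6: W B0 -> L0 hit  d=D]
7: W B2 -> L0 miss wb->B0  d=D]
8: R B0 -> L0 miss wb->B2  d=-]
9: W B3 -> L1 hit  d=D]
10: R B3 -> L1 hit  d=D]
11: W B3 -> L1 hit  d=D]
12: R B3 -> L1 hit  d=D]
13: R B3 -> L1 hit  d=D]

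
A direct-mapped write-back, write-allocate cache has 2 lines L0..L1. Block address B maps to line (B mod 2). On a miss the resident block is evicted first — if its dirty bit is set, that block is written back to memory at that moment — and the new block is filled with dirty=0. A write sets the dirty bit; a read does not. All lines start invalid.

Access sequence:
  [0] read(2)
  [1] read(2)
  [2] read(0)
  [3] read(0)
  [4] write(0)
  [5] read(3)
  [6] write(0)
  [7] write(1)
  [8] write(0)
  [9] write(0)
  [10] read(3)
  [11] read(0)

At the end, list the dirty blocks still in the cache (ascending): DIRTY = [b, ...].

DIRTY = [0]

  0 | R B2 → L0 miss [-]
  1 | R B2 → L0 hit [-]
  2 | R B0 → L0 miss [-]
  3 | R B0 → L0 hit [-]
  4 | W B0 → L0 hit [D]
  5 | R B3 → L1 miss [-]
  6 | W B0 → L0 hit [D]
  7 | W B1 → L1 miss [D]
  8 | W B0 → L0 hit [D]
  9 | W B0 → L0 hit [D]
  10 | R B3 → L1 miss wb→B1 [-]
  11 | R B0 → L0 hit [D]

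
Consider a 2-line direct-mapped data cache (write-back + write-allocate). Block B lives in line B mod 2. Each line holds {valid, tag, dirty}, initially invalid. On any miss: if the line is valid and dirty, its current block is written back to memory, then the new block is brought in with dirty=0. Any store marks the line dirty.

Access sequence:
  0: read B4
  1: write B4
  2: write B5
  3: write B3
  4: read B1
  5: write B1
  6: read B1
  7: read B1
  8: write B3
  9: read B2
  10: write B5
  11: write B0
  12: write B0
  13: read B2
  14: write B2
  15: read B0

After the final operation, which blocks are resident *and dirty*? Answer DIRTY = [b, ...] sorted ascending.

DIRTY = [5]

0: R B4 → L0 miss [-]
1: W B4 → L0 hit [D]
2: W B5 → L1 miss [D]
3: W B3 → L1 miss wb→B5 [D]
4: R B1 → L1 miss wb→B3 [-]
5: W B1 → L1 hit [D]
6: R B1 → L1 hit [D]
7: R B1 → L1 hit [D]
8: W B3 → L1 miss wb→B1 [D]
9: R B2 → L0 miss wb→B4 [-]
10: W B5 → L1 miss wb→B3 [D]
11: W B0 → L0 miss [D]
12: W B0 → L0 hit [D]
13: R B2 → L0 miss wb→B0 [-]
14: W B2 → L0 hit [D]
15: R B0 → L0 miss wb→B2 [-]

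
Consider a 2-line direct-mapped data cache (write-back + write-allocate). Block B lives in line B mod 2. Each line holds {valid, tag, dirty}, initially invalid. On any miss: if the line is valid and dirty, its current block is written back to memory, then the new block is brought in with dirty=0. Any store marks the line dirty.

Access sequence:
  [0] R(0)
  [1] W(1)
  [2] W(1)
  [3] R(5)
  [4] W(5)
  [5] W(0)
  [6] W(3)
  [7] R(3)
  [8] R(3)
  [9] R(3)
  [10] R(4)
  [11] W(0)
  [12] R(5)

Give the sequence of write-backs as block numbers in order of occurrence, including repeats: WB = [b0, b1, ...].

WB = [1, 5, 0, 3]

  0 | R B0 → L0 miss [-]
  1 | W B1 → L1 miss [D]
  2 | W B1 → L1 hit [D]
  3 | R B5 → L1 miss wb→B1 [-]
  4 | W B5 → L1 hit [D]
  5 | W B0 → L0 hit [D]
  6 | W B3 → L1 miss wb→B5 [D]
  7 | R B3 → L1 hit [D]
  8 | R B3 → L1 hit [D]
  9 | R B3 → L1 hit [D]
  10 | R B4 → L0 miss wb→B0 [-]
  11 | W B0 → L0 miss [D]
  12 | R B5 → L1 miss wb→B3 [-]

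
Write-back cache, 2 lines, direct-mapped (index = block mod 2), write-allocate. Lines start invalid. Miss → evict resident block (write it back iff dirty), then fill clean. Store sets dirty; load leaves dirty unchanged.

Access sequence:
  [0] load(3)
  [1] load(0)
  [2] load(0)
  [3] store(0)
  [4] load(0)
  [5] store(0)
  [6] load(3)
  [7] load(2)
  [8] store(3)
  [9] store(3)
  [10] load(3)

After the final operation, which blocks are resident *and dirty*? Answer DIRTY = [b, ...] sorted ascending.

0: R B3 -> L1 miss  d=-]
1: R B0 -> L0 miss  d=-]
2: R B0 -> L0 hit  d=-]
3: W B0 -> L0 hit  d=D]
4: R B0 -> L0 hit  d=D]
5: W B0 -> L0 hit  d=D]
6: R B3 -> L1 hit  d=-]
7: R B2 -> L0 miss wb->B0  d=-]
8: W B3 -> L1 hit  d=D]
9: W B3 -> L1 hit  d=D]
10: R B3 -> L1 hit  d=D]

DIRTY = [3]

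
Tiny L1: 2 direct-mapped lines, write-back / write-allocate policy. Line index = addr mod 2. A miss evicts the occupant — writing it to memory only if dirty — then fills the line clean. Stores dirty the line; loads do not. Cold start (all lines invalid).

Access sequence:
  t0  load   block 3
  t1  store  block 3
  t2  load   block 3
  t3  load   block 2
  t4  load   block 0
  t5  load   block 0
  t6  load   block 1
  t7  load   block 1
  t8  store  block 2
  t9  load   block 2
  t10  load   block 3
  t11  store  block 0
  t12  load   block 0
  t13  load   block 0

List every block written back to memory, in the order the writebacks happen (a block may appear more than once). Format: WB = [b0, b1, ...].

WB = [3, 2]

0: R B3 → L1 miss [-]
1: W B3 → L1 hit [D]
2: R B3 → L1 hit [D]
3: R B2 → L0 miss [-]
4: R B0 → L0 miss [-]
5: R B0 → L0 hit [-]
6: R B1 → L1 miss wb→B3 [-]
7: R B1 → L1 hit [-]
8: W B2 → L0 miss [D]
9: R B2 → L0 hit [D]
10: R B3 → L1 miss [-]
11: W B0 → L0 miss wb→B2 [D]
12: R B0 → L0 hit [D]
13: R B0 → L0 hit [D]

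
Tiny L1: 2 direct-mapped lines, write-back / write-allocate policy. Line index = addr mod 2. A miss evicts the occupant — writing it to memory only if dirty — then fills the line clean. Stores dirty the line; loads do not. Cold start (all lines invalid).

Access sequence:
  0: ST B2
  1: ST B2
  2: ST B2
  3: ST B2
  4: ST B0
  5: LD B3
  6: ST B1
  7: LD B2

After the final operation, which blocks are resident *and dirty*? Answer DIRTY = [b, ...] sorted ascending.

DIRTY = [1]

  0 | W B2 → L0 miss [D]
  1 | W B2 → L0 hit [D]
  2 | W B2 → L0 hit [D]
  3 | W B2 → L0 hit [D]
  4 | W B0 → L0 miss wb→B2 [D]
  5 | R B3 → L1 miss [-]
  6 | W B1 → L1 miss [D]
  7 | R B2 → L0 miss wb→B0 [-]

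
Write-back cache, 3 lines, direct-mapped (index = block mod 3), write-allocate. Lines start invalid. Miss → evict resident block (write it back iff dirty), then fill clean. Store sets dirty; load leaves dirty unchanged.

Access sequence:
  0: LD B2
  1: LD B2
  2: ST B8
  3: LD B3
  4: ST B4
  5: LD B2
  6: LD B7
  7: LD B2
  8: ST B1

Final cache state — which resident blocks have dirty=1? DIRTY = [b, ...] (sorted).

0: R B2 → L2 miss [-]
1: R B2 → L2 hit [-]
2: W B8 → L2 miss [D]
3: R B3 → L0 miss [-]
4: W B4 → L1 miss [D]
5: R B2 → L2 miss wb→B8 [-]
6: R B7 → L1 miss wb→B4 [-]
7: R B2 → L2 hit [-]
8: W B1 → L1 miss [D]

DIRTY = [1]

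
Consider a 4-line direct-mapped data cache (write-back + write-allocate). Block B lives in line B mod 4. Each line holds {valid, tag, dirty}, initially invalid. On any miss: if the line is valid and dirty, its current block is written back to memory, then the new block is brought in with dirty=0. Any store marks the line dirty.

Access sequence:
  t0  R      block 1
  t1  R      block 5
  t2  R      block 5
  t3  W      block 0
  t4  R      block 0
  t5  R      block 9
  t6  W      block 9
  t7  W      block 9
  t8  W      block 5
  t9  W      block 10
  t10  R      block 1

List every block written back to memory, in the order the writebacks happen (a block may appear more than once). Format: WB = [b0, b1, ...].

WB = [9, 5]

0: R B1 → L1 miss [-]
1: R B5 → L1 miss [-]
2: R B5 → L1 hit [-]
3: W B0 → L0 miss [D]
4: R B0 → L0 hit [D]
5: R B9 → L1 miss [-]
6: W B9 → L1 hit [D]
7: W B9 → L1 hit [D]
8: W B5 → L1 miss wb→B9 [D]
9: W B10 → L2 miss [D]
10: R B1 → L1 miss wb→B5 [-]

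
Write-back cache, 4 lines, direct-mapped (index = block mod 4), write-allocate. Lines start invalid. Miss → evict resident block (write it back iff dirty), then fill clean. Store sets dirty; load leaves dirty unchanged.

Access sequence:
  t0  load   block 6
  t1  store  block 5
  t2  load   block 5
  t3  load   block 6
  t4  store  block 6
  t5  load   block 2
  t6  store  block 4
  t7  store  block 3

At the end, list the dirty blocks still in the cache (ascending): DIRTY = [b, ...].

DIRTY = [3, 4, 5]

0: R B6 → L2 miss [-]
1: W B5 → L1 miss [D]
2: R B5 → L1 hit [D]
3: R B6 → L2 hit [-]
4: W B6 → L2 hit [D]
5: R B2 → L2 miss wb→B6 [-]
6: W B4 → L0 miss [D]
7: W B3 → L3 miss [D]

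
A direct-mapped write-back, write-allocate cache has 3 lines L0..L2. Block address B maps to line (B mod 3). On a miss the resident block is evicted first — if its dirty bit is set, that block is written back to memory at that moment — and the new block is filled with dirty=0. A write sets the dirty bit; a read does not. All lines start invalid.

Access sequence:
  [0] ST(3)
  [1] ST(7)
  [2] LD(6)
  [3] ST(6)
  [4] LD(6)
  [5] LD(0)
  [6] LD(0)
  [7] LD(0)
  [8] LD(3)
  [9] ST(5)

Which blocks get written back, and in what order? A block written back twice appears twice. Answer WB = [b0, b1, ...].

WB = [3, 6]

  0 | W B3 → L0 miss [D]
  1 | W B7 → L1 miss [D]
  2 | R B6 → L0 miss wb→B3 [-]
  3 | W B6 → L0 hit [D]
  4 | R B6 → L0 hit [D]
  5 | R B0 → L0 miss wb→B6 [-]
  6 | R B0 → L0 hit [-]
  7 | R B0 → L0 hit [-]
  8 | R B3 → L0 miss [-]
  9 | W B5 → L2 miss [D]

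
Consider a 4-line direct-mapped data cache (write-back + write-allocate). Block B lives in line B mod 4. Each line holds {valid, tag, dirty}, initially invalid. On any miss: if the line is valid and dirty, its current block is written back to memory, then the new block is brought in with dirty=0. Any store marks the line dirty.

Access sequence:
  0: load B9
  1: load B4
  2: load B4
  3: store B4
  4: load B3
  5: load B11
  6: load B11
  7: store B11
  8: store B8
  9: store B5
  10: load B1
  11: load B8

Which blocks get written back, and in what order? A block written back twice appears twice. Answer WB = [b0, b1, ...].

0: R B9 → L1 miss [-]
1: R B4 → L0 miss [-]
2: R B4 → L0 hit [-]
3: W B4 → L0 hit [D]
4: R B3 → L3 miss [-]
5: R B11 → L3 miss [-]
6: R B11 → L3 hit [-]
7: W B11 → L3 hit [D]
8: W B8 → L0 miss wb→B4 [D]
9: W B5 → L1 miss [D]
10: R B1 → L1 miss wb→B5 [-]
11: R B8 → L0 hit [D]

WB = [4, 5]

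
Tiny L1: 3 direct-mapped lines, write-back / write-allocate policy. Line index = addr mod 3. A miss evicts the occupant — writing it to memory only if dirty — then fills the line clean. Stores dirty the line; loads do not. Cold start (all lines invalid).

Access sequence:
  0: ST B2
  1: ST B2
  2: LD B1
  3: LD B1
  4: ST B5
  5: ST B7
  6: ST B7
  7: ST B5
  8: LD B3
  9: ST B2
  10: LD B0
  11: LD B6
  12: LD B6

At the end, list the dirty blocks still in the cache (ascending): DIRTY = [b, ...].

0: W B2 -> L2 miss  d=D]
1: W B2 -> L2 hit  d=D]
2: R B1 -> L1 miss  d=-]
3: R B1 -> L1 hit  d=-]
4: W B5 -> L2 miss wb->B2  d=D]
5: W B7 -> L1 miss  d=D]
6: W B7 -> L1 hit  d=D]
7: W B5 -> L2 hit  d=D]
8: R B3 -> L0 miss  d=-]
9: W B2 -> L2 miss wb->B5  d=D]
10: R B0 -> L0 miss  d=-]
11: R B6 -> L0 miss  d=-]
12: R B6 -> L0 hit  d=-]

DIRTY = [2, 7]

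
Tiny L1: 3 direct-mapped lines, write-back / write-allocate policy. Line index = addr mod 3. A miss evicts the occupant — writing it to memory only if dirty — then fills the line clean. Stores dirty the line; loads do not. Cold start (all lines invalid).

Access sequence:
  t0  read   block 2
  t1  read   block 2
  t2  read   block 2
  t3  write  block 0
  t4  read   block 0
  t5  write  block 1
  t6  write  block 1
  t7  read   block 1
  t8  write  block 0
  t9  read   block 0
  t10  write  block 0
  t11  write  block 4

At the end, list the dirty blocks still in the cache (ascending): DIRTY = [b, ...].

DIRTY = [0, 4]

  0 | R B2 → L2 miss [-]
  1 | R B2 → L2 hit [-]
  2 | R B2 → L2 hit [-]
  3 | W B0 → L0 miss [D]
  4 | R B0 → L0 hit [D]
  5 | W B1 → L1 miss [D]
  6 | W B1 → L1 hit [D]
  7 | R B1 → L1 hit [D]
  8 | W B0 → L0 hit [D]
  9 | R B0 → L0 hit [D]
  10 | W B0 → L0 hit [D]
  11 | W B4 → L1 miss wb→B1 [D]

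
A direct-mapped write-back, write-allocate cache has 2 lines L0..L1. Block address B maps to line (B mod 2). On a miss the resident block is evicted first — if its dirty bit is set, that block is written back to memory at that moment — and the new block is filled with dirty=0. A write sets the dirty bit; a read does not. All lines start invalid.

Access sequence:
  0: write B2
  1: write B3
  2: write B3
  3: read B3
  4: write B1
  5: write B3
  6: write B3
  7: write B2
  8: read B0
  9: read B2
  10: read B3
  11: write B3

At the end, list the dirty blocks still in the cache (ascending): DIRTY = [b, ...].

DIRTY = [3]

  0 | W B2 → L0 miss [D]
  1 | W B3 → L1 miss [D]
  2 | W B3 → L1 hit [D]
  3 | R B3 → L1 hit [D]
  4 | W B1 → L1 miss wb→B3 [D]
  5 | W B3 → L1 miss wb→B1 [D]
  6 | W B3 → L1 hit [D]
  7 | W B2 → L0 hit [D]
  8 | R B0 → L0 miss wb→B2 [-]
  9 | R B2 → L0 miss [-]
  10 | R B3 → L1 hit [D]
  11 | W B3 → L1 hit [D]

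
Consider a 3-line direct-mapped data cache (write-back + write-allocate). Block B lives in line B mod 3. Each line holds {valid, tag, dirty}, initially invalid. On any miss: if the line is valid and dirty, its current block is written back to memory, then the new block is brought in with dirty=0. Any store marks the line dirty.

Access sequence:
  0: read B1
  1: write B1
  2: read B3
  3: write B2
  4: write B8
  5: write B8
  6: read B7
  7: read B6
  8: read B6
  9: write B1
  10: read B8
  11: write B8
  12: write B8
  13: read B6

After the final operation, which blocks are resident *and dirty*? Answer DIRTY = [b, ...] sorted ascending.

0: R B1 -> L1 miss  d=-]
1: W B1 -> L1 hit  d=D]
2: R B3 -> L0 miss  d=-]
3: W B2 -> L2 miss  d=D]
4: W B8 -> L2 miss wb->B2  d=D]
5: W B8 -> L2 hit  d=D]
6: R B7 -> L1 miss wb->B1  d=-]
7: R B6 -> L0 miss  d=-]
8: R B6 -> L0 hit  d=-]
9: W B1 -> L1 miss  d=D]
10: R B8 -> L2 hit  d=D]
11: W B8 -> L2 hit  d=D]
12: W B8 -> L2 hit  d=D]
13: R B6 -> L0 hit  d=-]

DIRTY = [1, 8]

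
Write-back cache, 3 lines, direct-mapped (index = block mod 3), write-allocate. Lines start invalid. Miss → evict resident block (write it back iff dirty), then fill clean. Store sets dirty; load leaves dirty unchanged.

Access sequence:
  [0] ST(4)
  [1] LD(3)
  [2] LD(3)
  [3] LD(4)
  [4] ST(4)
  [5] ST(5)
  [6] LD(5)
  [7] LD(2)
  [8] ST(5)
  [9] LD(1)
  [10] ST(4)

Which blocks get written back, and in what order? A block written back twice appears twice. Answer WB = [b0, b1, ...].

WB = [5, 4]

0: W B4 -> L1 miss  d=D]
1: R B3 -> L0 miss  d=-]
2: R B3 -> L0 hit  d=-]
3: R B4 -> L1 hit  d=D]
4: W B4 -> L1 hit  d=D]
5: W B5 -> L2 miss  d=D]
6: R B5 -> L2 hit  d=D]
7: R B2 -> L2 miss wb->B5  d=-]
8: W B5 -> L2 miss  d=D]
9: R B1 -> L1 miss wb->B4  d=-]
10: W B4 -> L1 miss  d=D]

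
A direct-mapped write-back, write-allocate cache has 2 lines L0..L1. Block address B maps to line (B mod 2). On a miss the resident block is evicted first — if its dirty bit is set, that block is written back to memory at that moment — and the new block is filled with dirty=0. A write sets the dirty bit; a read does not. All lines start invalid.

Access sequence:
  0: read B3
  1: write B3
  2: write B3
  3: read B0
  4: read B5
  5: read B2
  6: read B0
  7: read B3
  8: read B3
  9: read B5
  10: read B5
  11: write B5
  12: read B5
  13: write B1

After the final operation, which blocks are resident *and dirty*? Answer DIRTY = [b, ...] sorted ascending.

DIRTY = [1]

0: R B3 -> L1 miss  d=-]
1: W B3 -> L1 hit  d=D]
2: W B3 -> L1 hit  d=D]
3: R B0 -> L0 miss  d=-]
4: R B5 -> L1 miss wb->B3  d=-]
5: R B2 -> L0 miss  d=-]
6: R B0 -> L0 miss  d=-]
7: R B3 -> L1 miss  d=-]
8: R B3 -> L1 hit  d=-]
9: R B5 -> L1 miss  d=-]
10: R B5 -> L1 hit  d=-]
11: W B5 -> L1 hit  d=D]
12: R B5 -> L1 hit  d=D]
13: W B1 -> L1 miss wb->B5  d=D]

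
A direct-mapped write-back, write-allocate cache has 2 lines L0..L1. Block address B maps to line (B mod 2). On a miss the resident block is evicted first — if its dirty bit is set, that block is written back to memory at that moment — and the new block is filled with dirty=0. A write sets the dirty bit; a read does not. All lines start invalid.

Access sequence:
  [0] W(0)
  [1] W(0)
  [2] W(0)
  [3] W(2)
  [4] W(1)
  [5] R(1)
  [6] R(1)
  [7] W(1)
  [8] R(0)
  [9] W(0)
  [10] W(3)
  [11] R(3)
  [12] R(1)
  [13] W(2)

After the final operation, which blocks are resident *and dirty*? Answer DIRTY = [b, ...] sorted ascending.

0: W B0 → L0 miss [D]
1: W B0 → L0 hit [D]
2: W B0 → L0 hit [D]
3: W B2 → L0 miss wb→B0 [D]
4: W B1 → L1 miss [D]
5: R B1 → L1 hit [D]
6: R B1 → L1 hit [D]
7: W B1 → L1 hit [D]
8: R B0 → L0 miss wb→B2 [-]
9: W B0 → L0 hit [D]
10: W B3 → L1 miss wb→B1 [D]
11: R B3 → L1 hit [D]
12: R B1 → L1 miss wb→B3 [-]
13: W B2 → L0 miss wb→B0 [D]

DIRTY = [2]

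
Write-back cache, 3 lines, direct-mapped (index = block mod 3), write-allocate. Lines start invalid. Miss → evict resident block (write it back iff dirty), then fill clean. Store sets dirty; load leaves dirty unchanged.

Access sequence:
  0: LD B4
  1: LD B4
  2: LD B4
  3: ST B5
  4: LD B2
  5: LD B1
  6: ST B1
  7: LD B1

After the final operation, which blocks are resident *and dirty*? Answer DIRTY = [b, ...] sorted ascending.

0: R B4 → L1 miss [-]
1: R B4 → L1 hit [-]
2: R B4 → L1 hit [-]
3: W B5 → L2 miss [D]
4: R B2 → L2 miss wb→B5 [-]
5: R B1 → L1 miss [-]
6: W B1 → L1 hit [D]
7: R B1 → L1 hit [D]

DIRTY = [1]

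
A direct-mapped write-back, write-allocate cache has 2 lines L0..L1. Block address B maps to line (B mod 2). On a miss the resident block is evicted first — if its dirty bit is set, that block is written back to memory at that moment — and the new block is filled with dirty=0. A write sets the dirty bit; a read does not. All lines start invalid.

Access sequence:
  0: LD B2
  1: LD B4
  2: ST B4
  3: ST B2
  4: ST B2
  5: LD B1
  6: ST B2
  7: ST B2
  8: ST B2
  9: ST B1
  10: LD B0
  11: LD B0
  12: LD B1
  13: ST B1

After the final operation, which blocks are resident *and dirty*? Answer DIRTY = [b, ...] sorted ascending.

DIRTY = [1]

  0 | R B2 → L0 miss [-]
  1 | R B4 → L0 miss [-]
  2 | W B4 → L0 hit [D]
  3 | W B2 → L0 miss wb→B4 [D]
  4 | W B2 → L0 hit [D]
  5 | R B1 → L1 miss [-]
  6 | W B2 → L0 hit [D]
  7 | W B2 → L0 hit [D]
  8 | W B2 → L0 hit [D]
  9 | W B1 → L1 hit [D]
  10 | R B0 → L0 miss wb→B2 [-]
  11 | R B0 → L0 hit [-]
  12 | R B1 → L1 hit [D]
  13 | W B1 → L1 hit [D]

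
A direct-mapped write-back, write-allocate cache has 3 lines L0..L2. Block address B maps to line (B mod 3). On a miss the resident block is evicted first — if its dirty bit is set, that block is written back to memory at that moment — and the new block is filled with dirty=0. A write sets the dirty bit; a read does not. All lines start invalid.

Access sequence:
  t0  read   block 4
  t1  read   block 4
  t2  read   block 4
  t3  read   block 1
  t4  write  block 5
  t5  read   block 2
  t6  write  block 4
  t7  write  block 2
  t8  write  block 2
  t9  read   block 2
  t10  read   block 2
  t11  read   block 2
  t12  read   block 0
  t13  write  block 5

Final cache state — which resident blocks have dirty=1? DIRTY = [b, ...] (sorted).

DIRTY = [4, 5]

  0 | R B4 → L1 miss [-]
  1 | R B4 → L1 hit [-]
  2 | R B4 → L1 hit [-]
  3 | R B1 → L1 miss [-]
  4 | W B5 → L2 miss [D]
  5 | R B2 → L2 miss wb→B5 [-]
  6 | W B4 → L1 miss [D]
  7 | W B2 → L2 hit [D]
  8 | W B2 → L2 hit [D]
  9 | R B2 → L2 hit [D]
  10 | R B2 → L2 hit [D]
  11 | R B2 → L2 hit [D]
  12 | R B0 → L0 miss [-]
  13 | W B5 → L2 miss wb→B2 [D]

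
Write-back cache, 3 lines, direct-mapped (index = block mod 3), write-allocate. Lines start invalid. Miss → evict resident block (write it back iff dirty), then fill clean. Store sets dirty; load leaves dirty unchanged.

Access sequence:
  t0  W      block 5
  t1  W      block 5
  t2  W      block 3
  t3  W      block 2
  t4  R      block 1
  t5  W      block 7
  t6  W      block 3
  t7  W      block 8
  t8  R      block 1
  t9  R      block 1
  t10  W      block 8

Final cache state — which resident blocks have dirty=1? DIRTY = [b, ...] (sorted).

  0 | W B5 → L2 miss [D]
  1 | W B5 → L2 hit [D]
  2 | W B3 → L0 miss [D]
  3 | W B2 → L2 miss wb→B5 [D]
  4 | R B1 → L1 miss [-]
  5 | W B7 → L1 miss [D]
  6 | W B3 → L0 hit [D]
  7 | W B8 → L2 miss wb→B2 [D]
  8 | R B1 → L1 miss wb→B7 [-]
  9 | R B1 → L1 hit [-]
  10 | W B8 → L2 hit [D]

DIRTY = [3, 8]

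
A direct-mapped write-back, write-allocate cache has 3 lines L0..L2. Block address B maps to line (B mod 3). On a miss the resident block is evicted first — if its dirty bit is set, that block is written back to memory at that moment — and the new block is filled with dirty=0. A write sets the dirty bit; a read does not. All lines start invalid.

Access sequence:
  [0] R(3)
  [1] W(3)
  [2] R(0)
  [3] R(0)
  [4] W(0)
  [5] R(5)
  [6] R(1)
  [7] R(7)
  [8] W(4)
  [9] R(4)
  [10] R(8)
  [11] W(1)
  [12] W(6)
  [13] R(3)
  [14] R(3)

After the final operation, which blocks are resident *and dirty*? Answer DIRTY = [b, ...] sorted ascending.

  0 | R B3 → L0 miss [-]
  1 | W B3 → L0 hit [D]
  2 | R B0 → L0 miss wb→B3 [-]
  3 | R B0 → L0 hit [-]
  4 | W B0 → L0 hit [D]
  5 | R B5 → L2 miss [-]
  6 | R B1 → L1 miss [-]
  7 | R B7 → L1 miss [-]
  8 | W B4 → L1 miss [D]
  9 | R B4 → L1 hit [D]
  10 | R B8 → L2 miss [-]
  11 | W B1 → L1 miss wb→B4 [D]
  12 | W B6 → L0 miss wb→B0 [D]
  13 | R B3 → L0 miss wb→B6 [-]
  14 | R B3 → L0 hit [-]

DIRTY = [1]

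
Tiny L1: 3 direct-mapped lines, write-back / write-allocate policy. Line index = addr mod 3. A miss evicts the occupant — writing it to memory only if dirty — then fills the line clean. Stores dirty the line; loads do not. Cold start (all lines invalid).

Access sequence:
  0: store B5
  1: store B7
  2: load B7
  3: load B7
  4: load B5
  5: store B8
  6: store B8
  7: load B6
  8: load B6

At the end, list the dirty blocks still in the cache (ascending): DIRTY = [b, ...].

DIRTY = [7, 8]

0: W B5 -> L2 miss  d=D]
1: W B7 -> L1 miss  d=D]
2: R B7 -> L1 hit  d=D]
3: R B7 -> L1 hit  d=D]
4: R B5 -> L2 hit  d=D]
5: W B8 -> L2 miss wb->B5  d=D]
6: W B8 -> L2 hit  d=D]
7: R B6 -> L0 miss  d=-]
8: R B6 -> L0 hit  d=-]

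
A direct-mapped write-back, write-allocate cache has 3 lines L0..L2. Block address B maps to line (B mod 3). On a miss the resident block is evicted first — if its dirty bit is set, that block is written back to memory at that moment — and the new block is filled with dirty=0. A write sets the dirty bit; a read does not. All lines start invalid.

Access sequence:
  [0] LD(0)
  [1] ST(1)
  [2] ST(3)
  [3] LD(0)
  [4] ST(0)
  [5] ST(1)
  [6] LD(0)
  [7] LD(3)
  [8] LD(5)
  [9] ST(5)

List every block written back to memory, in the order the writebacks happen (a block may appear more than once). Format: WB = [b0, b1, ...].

WB = [3, 0]

  0 | R B0 → L0 miss [-]
  1 | W B1 → L1 miss [D]
  2 | W B3 → L0 miss [D]
  3 | R B0 → L0 miss wb→B3 [-]
  4 | W B0 → L0 hit [D]
  5 | W B1 → L1 hit [D]
  6 | R B0 → L0 hit [D]
  7 | R B3 → L0 miss wb→B0 [-]
  8 | R B5 → L2 miss [-]
  9 | W B5 → L2 hit [D]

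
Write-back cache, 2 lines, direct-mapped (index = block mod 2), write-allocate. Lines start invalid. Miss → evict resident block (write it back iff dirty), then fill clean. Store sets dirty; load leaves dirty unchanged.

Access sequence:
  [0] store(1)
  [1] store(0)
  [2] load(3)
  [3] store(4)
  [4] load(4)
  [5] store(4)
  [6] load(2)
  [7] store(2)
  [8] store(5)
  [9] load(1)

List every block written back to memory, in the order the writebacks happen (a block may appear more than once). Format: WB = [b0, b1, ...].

0: W B1 → L1 miss [D]
1: W B0 → L0 miss [D]
2: R B3 → L1 miss wb→B1 [-]
3: W B4 → L0 miss wb→B0 [D]
4: R B4 → L0 hit [D]
5: W B4 → L0 hit [D]
6: R B2 → L0 miss wb→B4 [-]
7: W B2 → L0 hit [D]
8: W B5 → L1 miss [D]
9: R B1 → L1 miss wb→B5 [-]

WB = [1, 0, 4, 5]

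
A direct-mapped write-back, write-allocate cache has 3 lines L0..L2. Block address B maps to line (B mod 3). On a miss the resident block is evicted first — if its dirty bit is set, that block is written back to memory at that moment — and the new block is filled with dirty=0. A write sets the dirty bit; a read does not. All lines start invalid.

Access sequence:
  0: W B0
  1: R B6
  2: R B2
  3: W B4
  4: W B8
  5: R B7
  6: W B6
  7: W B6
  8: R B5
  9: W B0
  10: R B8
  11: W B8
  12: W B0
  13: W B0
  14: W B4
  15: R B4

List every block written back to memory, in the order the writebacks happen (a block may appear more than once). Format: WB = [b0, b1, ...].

0: W B0 → L0 miss [D]
1: R B6 → L0 miss wb→B0 [-]
2: R B2 → L2 miss [-]
3: W B4 → L1 miss [D]
4: W B8 → L2 miss [D]
5: R B7 → L1 miss wb→B4 [-]
6: W B6 → L0 hit [D]
7: W B6 → L0 hit [D]
8: R B5 → L2 miss wb→B8 [-]
9: W B0 → L0 miss wb→B6 [D]
10: R B8 → L2 miss [-]
11: W B8 → L2 hit [D]
12: W B0 → L0 hit [D]
13: W B0 → L0 hit [D]
14: W B4 → L1 miss [D]
15: R B4 → L1 hit [D]

WB = [0, 4, 8, 6]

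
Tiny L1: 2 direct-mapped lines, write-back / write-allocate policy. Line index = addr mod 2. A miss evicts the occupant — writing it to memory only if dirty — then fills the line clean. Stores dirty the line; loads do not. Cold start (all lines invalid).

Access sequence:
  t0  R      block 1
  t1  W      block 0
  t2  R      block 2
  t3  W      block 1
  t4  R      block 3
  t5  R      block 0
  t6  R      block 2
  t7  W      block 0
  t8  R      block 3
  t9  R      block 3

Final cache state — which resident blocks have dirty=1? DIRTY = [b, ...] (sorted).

DIRTY = [0]

0: R B1 → L1 miss [-]
1: W B0 → L0 miss [D]
2: R B2 → L0 miss wb→B0 [-]
3: W B1 → L1 hit [D]
4: R B3 → L1 miss wb→B1 [-]
5: R B0 → L0 miss [-]
6: R B2 → L0 miss [-]
7: W B0 → L0 miss [D]
8: R B3 → L1 hit [-]
9: R B3 → L1 hit [-]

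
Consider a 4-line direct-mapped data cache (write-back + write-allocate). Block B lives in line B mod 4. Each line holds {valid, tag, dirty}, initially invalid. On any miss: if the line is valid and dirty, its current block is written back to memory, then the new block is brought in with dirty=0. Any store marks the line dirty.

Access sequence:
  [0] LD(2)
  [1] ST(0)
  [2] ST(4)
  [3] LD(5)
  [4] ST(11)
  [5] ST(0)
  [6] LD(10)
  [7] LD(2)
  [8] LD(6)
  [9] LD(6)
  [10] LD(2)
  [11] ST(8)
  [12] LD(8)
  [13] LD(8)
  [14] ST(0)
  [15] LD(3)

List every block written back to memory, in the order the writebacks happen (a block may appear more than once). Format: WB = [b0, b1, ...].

0: R B2 → L2 miss [-]
1: W B0 → L0 miss [D]
2: W B4 → L0 miss wb→B0 [D]
3: R B5 → L1 miss [-]
4: W B11 → L3 miss [D]
5: W B0 → L0 miss wb→B4 [D]
6: R B10 → L2 miss [-]
7: R B2 → L2 miss [-]
8: R B6 → L2 miss [-]
9: R B6 → L2 hit [-]
10: R B2 → L2 miss [-]
11: W B8 → L0 miss wb→B0 [D]
12: R B8 → L0 hit [D]
13: R B8 → L0 hit [D]
14: W B0 → L0 miss wb→B8 [D]
15: R B3 → L3 miss wb→B11 [-]

WB = [0, 4, 0, 8, 11]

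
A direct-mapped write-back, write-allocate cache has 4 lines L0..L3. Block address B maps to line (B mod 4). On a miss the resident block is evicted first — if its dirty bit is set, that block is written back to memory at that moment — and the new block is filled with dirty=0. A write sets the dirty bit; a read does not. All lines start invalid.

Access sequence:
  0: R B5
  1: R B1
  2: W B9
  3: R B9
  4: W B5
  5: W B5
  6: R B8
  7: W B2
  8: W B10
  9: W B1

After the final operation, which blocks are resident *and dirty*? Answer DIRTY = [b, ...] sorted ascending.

DIRTY = [1, 10]

  0 | R B5 → L1 miss [-]
  1 | R B1 → L1 miss [-]
  2 | W B9 → L1 miss [D]
  3 | R B9 → L1 hit [D]
  4 | W B5 → L1 miss wb→B9 [D]
  5 | W B5 → L1 hit [D]
  6 | R B8 → L0 miss [-]
  7 | W B2 → L2 miss [D]
  8 | W B10 → L2 miss wb→B2 [D]
  9 | W B1 → L1 miss wb→B5 [D]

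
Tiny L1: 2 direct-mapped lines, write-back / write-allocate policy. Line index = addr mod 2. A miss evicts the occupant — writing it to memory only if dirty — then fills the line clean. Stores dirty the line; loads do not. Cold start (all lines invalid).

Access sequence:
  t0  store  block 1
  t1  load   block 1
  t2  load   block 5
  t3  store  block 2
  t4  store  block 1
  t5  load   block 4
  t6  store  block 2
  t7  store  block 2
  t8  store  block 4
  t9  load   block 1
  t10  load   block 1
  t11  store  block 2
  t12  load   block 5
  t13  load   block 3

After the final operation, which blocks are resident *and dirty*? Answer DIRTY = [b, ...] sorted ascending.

DIRTY = [2]

  0 | W B1 → L1 miss [D]
  1 | R B1 → L1 hit [D]
  2 | R B5 → L1 miss wb→B1 [-]
  3 | W B2 → L0 miss [D]
  4 | W B1 → L1 miss [D]
  5 | R B4 → L0 miss wb→B2 [-]
  6 | W B2 → L0 miss [D]
  7 | W B2 → L0 hit [D]
  8 | W B4 → L0 miss wb→B2 [D]
  9 | R B1 → L1 hit [D]
  10 | R B1 → L1 hit [D]
  11 | W B2 → L0 miss wb→B4 [D]
  12 | R B5 → L1 miss wb→B1 [-]
  13 | R B3 → L1 miss [-]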